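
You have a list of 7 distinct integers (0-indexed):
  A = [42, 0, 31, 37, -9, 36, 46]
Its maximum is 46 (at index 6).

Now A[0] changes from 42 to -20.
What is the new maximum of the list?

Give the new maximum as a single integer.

Answer: 46

Derivation:
Old max = 46 (at index 6)
Change: A[0] 42 -> -20
Changed element was NOT the old max.
  New max = max(old_max, new_val) = max(46, -20) = 46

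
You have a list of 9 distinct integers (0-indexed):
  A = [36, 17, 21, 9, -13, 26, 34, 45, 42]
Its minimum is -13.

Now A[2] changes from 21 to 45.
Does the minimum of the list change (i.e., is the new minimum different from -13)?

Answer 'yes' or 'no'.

Answer: no

Derivation:
Old min = -13
Change: A[2] 21 -> 45
Changed element was NOT the min; min changes only if 45 < -13.
New min = -13; changed? no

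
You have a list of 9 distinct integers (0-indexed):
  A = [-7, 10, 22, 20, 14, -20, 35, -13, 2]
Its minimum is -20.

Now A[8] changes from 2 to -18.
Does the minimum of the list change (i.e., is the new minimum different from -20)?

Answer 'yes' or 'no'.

Answer: no

Derivation:
Old min = -20
Change: A[8] 2 -> -18
Changed element was NOT the min; min changes only if -18 < -20.
New min = -20; changed? no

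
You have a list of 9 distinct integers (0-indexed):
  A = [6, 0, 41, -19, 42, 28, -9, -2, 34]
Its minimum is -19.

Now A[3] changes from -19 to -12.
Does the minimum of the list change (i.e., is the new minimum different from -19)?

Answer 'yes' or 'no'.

Answer: yes

Derivation:
Old min = -19
Change: A[3] -19 -> -12
Changed element was the min; new min must be rechecked.
New min = -12; changed? yes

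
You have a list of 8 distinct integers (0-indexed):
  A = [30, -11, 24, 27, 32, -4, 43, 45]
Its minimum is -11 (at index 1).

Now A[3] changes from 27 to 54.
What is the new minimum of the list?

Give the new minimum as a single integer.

Old min = -11 (at index 1)
Change: A[3] 27 -> 54
Changed element was NOT the old min.
  New min = min(old_min, new_val) = min(-11, 54) = -11

Answer: -11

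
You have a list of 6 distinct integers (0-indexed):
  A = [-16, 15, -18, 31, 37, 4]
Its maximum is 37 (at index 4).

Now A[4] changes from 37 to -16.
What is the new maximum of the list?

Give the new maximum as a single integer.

Answer: 31

Derivation:
Old max = 37 (at index 4)
Change: A[4] 37 -> -16
Changed element WAS the max -> may need rescan.
  Max of remaining elements: 31
  New max = max(-16, 31) = 31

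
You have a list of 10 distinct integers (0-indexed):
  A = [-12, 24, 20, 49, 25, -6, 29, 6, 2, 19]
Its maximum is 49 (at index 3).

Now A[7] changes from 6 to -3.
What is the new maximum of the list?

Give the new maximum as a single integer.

Old max = 49 (at index 3)
Change: A[7] 6 -> -3
Changed element was NOT the old max.
  New max = max(old_max, new_val) = max(49, -3) = 49

Answer: 49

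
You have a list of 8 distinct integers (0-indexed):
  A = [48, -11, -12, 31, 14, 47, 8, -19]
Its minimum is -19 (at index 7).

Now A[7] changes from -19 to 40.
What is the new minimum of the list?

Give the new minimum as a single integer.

Answer: -12

Derivation:
Old min = -19 (at index 7)
Change: A[7] -19 -> 40
Changed element WAS the min. Need to check: is 40 still <= all others?
  Min of remaining elements: -12
  New min = min(40, -12) = -12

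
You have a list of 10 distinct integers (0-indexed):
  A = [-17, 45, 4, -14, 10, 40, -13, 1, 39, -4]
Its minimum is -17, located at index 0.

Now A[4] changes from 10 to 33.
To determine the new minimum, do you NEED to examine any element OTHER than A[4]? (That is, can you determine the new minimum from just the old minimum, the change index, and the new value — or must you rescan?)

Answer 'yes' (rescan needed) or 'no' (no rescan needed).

Answer: no

Derivation:
Old min = -17 at index 0
Change at index 4: 10 -> 33
Index 4 was NOT the min. New min = min(-17, 33). No rescan of other elements needed.
Needs rescan: no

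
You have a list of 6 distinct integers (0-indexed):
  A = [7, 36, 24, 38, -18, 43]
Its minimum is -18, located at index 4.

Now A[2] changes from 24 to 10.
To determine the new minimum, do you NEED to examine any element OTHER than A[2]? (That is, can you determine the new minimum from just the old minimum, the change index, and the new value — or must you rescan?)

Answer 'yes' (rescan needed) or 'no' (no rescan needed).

Old min = -18 at index 4
Change at index 2: 24 -> 10
Index 2 was NOT the min. New min = min(-18, 10). No rescan of other elements needed.
Needs rescan: no

Answer: no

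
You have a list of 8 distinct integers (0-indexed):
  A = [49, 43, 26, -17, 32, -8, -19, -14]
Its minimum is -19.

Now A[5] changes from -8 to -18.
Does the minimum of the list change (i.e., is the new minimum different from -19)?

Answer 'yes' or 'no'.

Old min = -19
Change: A[5] -8 -> -18
Changed element was NOT the min; min changes only if -18 < -19.
New min = -19; changed? no

Answer: no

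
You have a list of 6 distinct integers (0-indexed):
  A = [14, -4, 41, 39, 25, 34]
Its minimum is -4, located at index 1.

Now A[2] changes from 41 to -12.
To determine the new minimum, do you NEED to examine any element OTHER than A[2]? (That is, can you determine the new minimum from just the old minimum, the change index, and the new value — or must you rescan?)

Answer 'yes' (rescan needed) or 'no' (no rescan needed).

Old min = -4 at index 1
Change at index 2: 41 -> -12
Index 2 was NOT the min. New min = min(-4, -12). No rescan of other elements needed.
Needs rescan: no

Answer: no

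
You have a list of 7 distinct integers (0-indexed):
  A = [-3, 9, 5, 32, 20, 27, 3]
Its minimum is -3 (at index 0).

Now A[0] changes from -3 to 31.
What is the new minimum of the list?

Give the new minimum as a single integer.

Answer: 3

Derivation:
Old min = -3 (at index 0)
Change: A[0] -3 -> 31
Changed element WAS the min. Need to check: is 31 still <= all others?
  Min of remaining elements: 3
  New min = min(31, 3) = 3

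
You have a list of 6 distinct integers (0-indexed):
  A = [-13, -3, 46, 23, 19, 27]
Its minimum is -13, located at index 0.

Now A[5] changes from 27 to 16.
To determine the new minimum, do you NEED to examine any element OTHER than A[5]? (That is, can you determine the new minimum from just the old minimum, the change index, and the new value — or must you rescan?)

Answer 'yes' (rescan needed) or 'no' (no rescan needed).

Answer: no

Derivation:
Old min = -13 at index 0
Change at index 5: 27 -> 16
Index 5 was NOT the min. New min = min(-13, 16). No rescan of other elements needed.
Needs rescan: no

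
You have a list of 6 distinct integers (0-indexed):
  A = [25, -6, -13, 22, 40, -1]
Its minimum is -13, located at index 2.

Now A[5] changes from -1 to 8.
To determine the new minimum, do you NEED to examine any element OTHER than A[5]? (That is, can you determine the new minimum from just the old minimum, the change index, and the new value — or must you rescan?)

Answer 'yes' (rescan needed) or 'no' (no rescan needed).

Old min = -13 at index 2
Change at index 5: -1 -> 8
Index 5 was NOT the min. New min = min(-13, 8). No rescan of other elements needed.
Needs rescan: no

Answer: no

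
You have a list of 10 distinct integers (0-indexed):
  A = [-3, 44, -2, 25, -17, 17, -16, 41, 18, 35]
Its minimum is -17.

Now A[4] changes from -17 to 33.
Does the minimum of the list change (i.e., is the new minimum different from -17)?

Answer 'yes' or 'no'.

Old min = -17
Change: A[4] -17 -> 33
Changed element was the min; new min must be rechecked.
New min = -16; changed? yes

Answer: yes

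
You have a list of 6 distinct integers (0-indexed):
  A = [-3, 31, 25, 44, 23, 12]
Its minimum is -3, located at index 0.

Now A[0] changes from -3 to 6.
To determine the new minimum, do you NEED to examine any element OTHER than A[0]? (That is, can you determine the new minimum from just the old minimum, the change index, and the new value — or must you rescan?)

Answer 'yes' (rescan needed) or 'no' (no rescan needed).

Old min = -3 at index 0
Change at index 0: -3 -> 6
Index 0 WAS the min and new value 6 > old min -3. Must rescan other elements to find the new min.
Needs rescan: yes

Answer: yes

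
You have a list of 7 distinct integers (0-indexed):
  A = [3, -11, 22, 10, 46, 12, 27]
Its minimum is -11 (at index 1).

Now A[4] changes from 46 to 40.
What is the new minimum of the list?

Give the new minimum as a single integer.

Answer: -11

Derivation:
Old min = -11 (at index 1)
Change: A[4] 46 -> 40
Changed element was NOT the old min.
  New min = min(old_min, new_val) = min(-11, 40) = -11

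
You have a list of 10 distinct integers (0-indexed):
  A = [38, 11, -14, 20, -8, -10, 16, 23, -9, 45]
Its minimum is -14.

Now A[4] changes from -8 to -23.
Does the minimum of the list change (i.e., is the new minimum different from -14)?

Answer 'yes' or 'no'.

Old min = -14
Change: A[4] -8 -> -23
Changed element was NOT the min; min changes only if -23 < -14.
New min = -23; changed? yes

Answer: yes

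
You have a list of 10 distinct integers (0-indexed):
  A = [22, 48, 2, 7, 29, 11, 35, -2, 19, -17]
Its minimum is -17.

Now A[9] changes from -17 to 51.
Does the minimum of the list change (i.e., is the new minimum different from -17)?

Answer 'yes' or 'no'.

Answer: yes

Derivation:
Old min = -17
Change: A[9] -17 -> 51
Changed element was the min; new min must be rechecked.
New min = -2; changed? yes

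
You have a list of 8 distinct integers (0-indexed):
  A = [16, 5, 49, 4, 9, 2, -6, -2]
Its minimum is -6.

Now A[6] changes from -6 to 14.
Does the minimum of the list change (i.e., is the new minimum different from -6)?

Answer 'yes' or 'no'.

Old min = -6
Change: A[6] -6 -> 14
Changed element was the min; new min must be rechecked.
New min = -2; changed? yes

Answer: yes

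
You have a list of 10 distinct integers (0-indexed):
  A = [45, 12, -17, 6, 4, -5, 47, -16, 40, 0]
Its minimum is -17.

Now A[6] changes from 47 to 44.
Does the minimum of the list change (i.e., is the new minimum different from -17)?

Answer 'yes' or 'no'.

Old min = -17
Change: A[6] 47 -> 44
Changed element was NOT the min; min changes only if 44 < -17.
New min = -17; changed? no

Answer: no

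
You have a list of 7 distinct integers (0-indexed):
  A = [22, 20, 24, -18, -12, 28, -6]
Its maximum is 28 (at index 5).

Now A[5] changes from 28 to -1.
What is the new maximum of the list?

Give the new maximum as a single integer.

Old max = 28 (at index 5)
Change: A[5] 28 -> -1
Changed element WAS the max -> may need rescan.
  Max of remaining elements: 24
  New max = max(-1, 24) = 24

Answer: 24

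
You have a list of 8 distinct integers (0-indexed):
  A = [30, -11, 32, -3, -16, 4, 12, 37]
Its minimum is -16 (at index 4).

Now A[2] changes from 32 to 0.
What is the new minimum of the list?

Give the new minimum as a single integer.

Old min = -16 (at index 4)
Change: A[2] 32 -> 0
Changed element was NOT the old min.
  New min = min(old_min, new_val) = min(-16, 0) = -16

Answer: -16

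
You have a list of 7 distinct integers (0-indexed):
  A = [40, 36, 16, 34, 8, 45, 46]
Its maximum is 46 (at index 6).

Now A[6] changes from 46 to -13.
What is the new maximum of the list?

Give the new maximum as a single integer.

Old max = 46 (at index 6)
Change: A[6] 46 -> -13
Changed element WAS the max -> may need rescan.
  Max of remaining elements: 45
  New max = max(-13, 45) = 45

Answer: 45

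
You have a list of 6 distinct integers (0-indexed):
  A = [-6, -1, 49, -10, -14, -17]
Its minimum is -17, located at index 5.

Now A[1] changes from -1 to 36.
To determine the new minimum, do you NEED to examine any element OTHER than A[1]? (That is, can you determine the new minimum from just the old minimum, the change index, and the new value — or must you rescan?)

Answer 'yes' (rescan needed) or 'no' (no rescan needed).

Answer: no

Derivation:
Old min = -17 at index 5
Change at index 1: -1 -> 36
Index 1 was NOT the min. New min = min(-17, 36). No rescan of other elements needed.
Needs rescan: no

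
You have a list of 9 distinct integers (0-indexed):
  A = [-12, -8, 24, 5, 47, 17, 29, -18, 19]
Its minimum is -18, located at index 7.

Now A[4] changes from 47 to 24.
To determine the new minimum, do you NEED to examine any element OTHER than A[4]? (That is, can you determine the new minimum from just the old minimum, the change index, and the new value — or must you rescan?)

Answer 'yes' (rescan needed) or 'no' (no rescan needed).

Answer: no

Derivation:
Old min = -18 at index 7
Change at index 4: 47 -> 24
Index 4 was NOT the min. New min = min(-18, 24). No rescan of other elements needed.
Needs rescan: no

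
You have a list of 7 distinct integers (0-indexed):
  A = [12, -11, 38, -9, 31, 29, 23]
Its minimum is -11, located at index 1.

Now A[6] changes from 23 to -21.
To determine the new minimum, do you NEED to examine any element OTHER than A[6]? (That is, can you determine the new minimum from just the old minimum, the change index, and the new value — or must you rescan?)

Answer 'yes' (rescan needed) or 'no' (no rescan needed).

Old min = -11 at index 1
Change at index 6: 23 -> -21
Index 6 was NOT the min. New min = min(-11, -21). No rescan of other elements needed.
Needs rescan: no

Answer: no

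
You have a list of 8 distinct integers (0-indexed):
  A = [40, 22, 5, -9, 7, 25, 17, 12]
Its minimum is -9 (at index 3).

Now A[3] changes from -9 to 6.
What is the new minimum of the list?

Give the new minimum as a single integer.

Answer: 5

Derivation:
Old min = -9 (at index 3)
Change: A[3] -9 -> 6
Changed element WAS the min. Need to check: is 6 still <= all others?
  Min of remaining elements: 5
  New min = min(6, 5) = 5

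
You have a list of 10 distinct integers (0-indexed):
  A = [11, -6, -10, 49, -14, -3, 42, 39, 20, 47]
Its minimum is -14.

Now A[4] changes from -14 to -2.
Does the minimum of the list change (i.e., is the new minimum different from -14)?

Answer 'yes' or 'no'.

Old min = -14
Change: A[4] -14 -> -2
Changed element was the min; new min must be rechecked.
New min = -10; changed? yes

Answer: yes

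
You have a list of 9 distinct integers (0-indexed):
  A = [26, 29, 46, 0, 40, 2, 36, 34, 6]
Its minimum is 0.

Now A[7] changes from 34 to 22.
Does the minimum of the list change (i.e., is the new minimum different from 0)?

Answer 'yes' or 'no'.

Old min = 0
Change: A[7] 34 -> 22
Changed element was NOT the min; min changes only if 22 < 0.
New min = 0; changed? no

Answer: no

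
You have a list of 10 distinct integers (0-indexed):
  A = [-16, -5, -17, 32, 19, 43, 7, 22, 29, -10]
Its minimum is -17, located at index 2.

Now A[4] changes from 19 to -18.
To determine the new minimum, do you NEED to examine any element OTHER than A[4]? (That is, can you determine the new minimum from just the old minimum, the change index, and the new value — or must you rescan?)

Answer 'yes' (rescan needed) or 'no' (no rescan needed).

Old min = -17 at index 2
Change at index 4: 19 -> -18
Index 4 was NOT the min. New min = min(-17, -18). No rescan of other elements needed.
Needs rescan: no

Answer: no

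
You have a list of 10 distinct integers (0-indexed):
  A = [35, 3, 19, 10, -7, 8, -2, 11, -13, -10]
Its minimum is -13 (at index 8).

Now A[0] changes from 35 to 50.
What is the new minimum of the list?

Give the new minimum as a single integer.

Answer: -13

Derivation:
Old min = -13 (at index 8)
Change: A[0] 35 -> 50
Changed element was NOT the old min.
  New min = min(old_min, new_val) = min(-13, 50) = -13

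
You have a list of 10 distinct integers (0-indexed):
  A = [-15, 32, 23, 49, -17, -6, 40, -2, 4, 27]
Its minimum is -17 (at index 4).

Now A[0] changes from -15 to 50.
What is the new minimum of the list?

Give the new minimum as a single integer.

Old min = -17 (at index 4)
Change: A[0] -15 -> 50
Changed element was NOT the old min.
  New min = min(old_min, new_val) = min(-17, 50) = -17

Answer: -17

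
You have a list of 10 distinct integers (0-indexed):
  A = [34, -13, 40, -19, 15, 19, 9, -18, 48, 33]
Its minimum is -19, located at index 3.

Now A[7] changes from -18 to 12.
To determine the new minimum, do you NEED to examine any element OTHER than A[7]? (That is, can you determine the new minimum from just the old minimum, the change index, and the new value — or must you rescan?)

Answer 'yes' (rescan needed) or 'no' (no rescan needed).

Old min = -19 at index 3
Change at index 7: -18 -> 12
Index 7 was NOT the min. New min = min(-19, 12). No rescan of other elements needed.
Needs rescan: no

Answer: no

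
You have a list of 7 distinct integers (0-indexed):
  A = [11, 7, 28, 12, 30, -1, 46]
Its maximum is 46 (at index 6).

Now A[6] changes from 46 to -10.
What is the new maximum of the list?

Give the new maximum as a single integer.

Old max = 46 (at index 6)
Change: A[6] 46 -> -10
Changed element WAS the max -> may need rescan.
  Max of remaining elements: 30
  New max = max(-10, 30) = 30

Answer: 30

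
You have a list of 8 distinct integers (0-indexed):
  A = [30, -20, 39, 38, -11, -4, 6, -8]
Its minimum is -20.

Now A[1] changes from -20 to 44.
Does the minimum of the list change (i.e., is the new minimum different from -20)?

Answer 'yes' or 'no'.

Old min = -20
Change: A[1] -20 -> 44
Changed element was the min; new min must be rechecked.
New min = -11; changed? yes

Answer: yes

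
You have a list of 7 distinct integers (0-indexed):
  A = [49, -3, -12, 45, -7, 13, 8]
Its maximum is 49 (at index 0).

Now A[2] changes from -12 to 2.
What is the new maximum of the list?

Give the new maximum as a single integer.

Old max = 49 (at index 0)
Change: A[2] -12 -> 2
Changed element was NOT the old max.
  New max = max(old_max, new_val) = max(49, 2) = 49

Answer: 49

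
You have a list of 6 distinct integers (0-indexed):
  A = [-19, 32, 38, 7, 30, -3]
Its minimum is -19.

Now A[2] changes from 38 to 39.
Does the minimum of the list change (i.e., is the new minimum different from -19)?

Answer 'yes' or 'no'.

Answer: no

Derivation:
Old min = -19
Change: A[2] 38 -> 39
Changed element was NOT the min; min changes only if 39 < -19.
New min = -19; changed? no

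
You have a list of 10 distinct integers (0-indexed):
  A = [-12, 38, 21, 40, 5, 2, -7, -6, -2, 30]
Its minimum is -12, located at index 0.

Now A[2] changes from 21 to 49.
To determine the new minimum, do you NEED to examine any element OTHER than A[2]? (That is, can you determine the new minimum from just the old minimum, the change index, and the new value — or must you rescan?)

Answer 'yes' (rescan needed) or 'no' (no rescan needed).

Answer: no

Derivation:
Old min = -12 at index 0
Change at index 2: 21 -> 49
Index 2 was NOT the min. New min = min(-12, 49). No rescan of other elements needed.
Needs rescan: no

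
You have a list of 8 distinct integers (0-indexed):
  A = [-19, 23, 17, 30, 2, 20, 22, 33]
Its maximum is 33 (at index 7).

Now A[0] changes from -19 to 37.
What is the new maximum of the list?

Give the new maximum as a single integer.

Answer: 37

Derivation:
Old max = 33 (at index 7)
Change: A[0] -19 -> 37
Changed element was NOT the old max.
  New max = max(old_max, new_val) = max(33, 37) = 37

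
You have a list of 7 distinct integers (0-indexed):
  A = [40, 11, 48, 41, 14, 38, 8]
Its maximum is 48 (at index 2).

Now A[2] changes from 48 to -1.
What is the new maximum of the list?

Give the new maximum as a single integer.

Old max = 48 (at index 2)
Change: A[2] 48 -> -1
Changed element WAS the max -> may need rescan.
  Max of remaining elements: 41
  New max = max(-1, 41) = 41

Answer: 41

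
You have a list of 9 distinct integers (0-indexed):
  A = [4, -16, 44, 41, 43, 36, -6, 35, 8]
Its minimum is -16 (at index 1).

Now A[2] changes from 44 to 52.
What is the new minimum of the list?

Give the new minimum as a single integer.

Answer: -16

Derivation:
Old min = -16 (at index 1)
Change: A[2] 44 -> 52
Changed element was NOT the old min.
  New min = min(old_min, new_val) = min(-16, 52) = -16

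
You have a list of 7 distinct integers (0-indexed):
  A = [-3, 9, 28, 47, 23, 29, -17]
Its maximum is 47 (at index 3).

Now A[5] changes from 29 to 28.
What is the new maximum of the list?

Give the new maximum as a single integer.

Answer: 47

Derivation:
Old max = 47 (at index 3)
Change: A[5] 29 -> 28
Changed element was NOT the old max.
  New max = max(old_max, new_val) = max(47, 28) = 47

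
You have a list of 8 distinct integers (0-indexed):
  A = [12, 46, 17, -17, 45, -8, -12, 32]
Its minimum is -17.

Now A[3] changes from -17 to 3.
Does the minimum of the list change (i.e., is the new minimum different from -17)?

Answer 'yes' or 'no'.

Old min = -17
Change: A[3] -17 -> 3
Changed element was the min; new min must be rechecked.
New min = -12; changed? yes

Answer: yes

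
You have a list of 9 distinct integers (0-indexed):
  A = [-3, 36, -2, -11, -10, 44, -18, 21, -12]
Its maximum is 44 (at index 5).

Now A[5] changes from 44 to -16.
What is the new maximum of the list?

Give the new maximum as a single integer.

Old max = 44 (at index 5)
Change: A[5] 44 -> -16
Changed element WAS the max -> may need rescan.
  Max of remaining elements: 36
  New max = max(-16, 36) = 36

Answer: 36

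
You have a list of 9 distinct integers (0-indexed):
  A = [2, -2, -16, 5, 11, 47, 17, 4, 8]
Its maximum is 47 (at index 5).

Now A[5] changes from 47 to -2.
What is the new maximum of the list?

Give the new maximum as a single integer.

Answer: 17

Derivation:
Old max = 47 (at index 5)
Change: A[5] 47 -> -2
Changed element WAS the max -> may need rescan.
  Max of remaining elements: 17
  New max = max(-2, 17) = 17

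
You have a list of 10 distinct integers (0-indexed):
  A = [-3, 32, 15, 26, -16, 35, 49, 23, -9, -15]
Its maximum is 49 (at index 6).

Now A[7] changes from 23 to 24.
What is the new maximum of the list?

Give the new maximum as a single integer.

Old max = 49 (at index 6)
Change: A[7] 23 -> 24
Changed element was NOT the old max.
  New max = max(old_max, new_val) = max(49, 24) = 49

Answer: 49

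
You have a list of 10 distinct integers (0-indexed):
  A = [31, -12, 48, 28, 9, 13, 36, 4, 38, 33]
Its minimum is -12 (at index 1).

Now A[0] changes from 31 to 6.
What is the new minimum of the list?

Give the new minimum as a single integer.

Old min = -12 (at index 1)
Change: A[0] 31 -> 6
Changed element was NOT the old min.
  New min = min(old_min, new_val) = min(-12, 6) = -12

Answer: -12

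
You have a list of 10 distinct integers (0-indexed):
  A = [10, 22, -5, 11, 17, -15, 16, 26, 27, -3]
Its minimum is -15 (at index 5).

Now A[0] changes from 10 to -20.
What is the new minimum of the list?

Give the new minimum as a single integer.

Answer: -20

Derivation:
Old min = -15 (at index 5)
Change: A[0] 10 -> -20
Changed element was NOT the old min.
  New min = min(old_min, new_val) = min(-15, -20) = -20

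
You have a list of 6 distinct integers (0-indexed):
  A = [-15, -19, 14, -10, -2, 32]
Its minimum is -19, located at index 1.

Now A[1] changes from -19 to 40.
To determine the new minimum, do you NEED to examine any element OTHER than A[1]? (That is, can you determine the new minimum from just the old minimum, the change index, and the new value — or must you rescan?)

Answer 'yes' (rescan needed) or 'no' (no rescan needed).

Answer: yes

Derivation:
Old min = -19 at index 1
Change at index 1: -19 -> 40
Index 1 WAS the min and new value 40 > old min -19. Must rescan other elements to find the new min.
Needs rescan: yes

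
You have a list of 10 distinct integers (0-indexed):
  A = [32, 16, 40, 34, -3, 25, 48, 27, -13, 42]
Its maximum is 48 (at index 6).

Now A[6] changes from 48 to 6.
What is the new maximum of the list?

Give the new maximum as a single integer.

Old max = 48 (at index 6)
Change: A[6] 48 -> 6
Changed element WAS the max -> may need rescan.
  Max of remaining elements: 42
  New max = max(6, 42) = 42

Answer: 42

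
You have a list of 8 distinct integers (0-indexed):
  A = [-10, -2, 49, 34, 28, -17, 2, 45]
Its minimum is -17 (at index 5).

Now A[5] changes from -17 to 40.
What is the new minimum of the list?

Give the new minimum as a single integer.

Answer: -10

Derivation:
Old min = -17 (at index 5)
Change: A[5] -17 -> 40
Changed element WAS the min. Need to check: is 40 still <= all others?
  Min of remaining elements: -10
  New min = min(40, -10) = -10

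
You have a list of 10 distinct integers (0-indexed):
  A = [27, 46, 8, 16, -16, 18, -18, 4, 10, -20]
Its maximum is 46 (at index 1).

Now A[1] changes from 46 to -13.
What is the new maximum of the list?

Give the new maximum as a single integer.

Answer: 27

Derivation:
Old max = 46 (at index 1)
Change: A[1] 46 -> -13
Changed element WAS the max -> may need rescan.
  Max of remaining elements: 27
  New max = max(-13, 27) = 27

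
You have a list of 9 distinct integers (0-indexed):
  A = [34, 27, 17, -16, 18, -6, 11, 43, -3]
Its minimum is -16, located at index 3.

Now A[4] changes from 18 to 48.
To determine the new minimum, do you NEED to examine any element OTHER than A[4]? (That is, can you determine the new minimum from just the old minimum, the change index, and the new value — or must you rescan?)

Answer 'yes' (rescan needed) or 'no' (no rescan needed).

Answer: no

Derivation:
Old min = -16 at index 3
Change at index 4: 18 -> 48
Index 4 was NOT the min. New min = min(-16, 48). No rescan of other elements needed.
Needs rescan: no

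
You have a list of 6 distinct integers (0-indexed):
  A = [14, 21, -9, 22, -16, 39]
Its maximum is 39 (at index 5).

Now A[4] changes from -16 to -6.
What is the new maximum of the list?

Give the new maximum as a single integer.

Old max = 39 (at index 5)
Change: A[4] -16 -> -6
Changed element was NOT the old max.
  New max = max(old_max, new_val) = max(39, -6) = 39

Answer: 39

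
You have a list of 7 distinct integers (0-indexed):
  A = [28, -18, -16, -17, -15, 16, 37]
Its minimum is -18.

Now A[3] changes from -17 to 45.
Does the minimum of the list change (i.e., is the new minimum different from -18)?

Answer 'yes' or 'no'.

Old min = -18
Change: A[3] -17 -> 45
Changed element was NOT the min; min changes only if 45 < -18.
New min = -18; changed? no

Answer: no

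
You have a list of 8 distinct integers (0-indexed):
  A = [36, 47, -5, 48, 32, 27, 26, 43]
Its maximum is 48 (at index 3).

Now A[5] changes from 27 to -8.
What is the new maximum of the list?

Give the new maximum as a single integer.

Old max = 48 (at index 3)
Change: A[5] 27 -> -8
Changed element was NOT the old max.
  New max = max(old_max, new_val) = max(48, -8) = 48

Answer: 48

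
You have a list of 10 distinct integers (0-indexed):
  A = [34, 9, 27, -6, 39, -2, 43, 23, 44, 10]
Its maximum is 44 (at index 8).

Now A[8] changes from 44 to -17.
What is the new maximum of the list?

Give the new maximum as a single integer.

Answer: 43

Derivation:
Old max = 44 (at index 8)
Change: A[8] 44 -> -17
Changed element WAS the max -> may need rescan.
  Max of remaining elements: 43
  New max = max(-17, 43) = 43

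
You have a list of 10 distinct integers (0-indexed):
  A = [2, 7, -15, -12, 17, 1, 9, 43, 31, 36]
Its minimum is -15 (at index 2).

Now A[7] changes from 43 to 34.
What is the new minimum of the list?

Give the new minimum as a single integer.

Answer: -15

Derivation:
Old min = -15 (at index 2)
Change: A[7] 43 -> 34
Changed element was NOT the old min.
  New min = min(old_min, new_val) = min(-15, 34) = -15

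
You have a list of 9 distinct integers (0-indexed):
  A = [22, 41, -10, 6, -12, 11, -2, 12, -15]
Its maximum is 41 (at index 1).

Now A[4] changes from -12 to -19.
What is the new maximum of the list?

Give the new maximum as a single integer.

Old max = 41 (at index 1)
Change: A[4] -12 -> -19
Changed element was NOT the old max.
  New max = max(old_max, new_val) = max(41, -19) = 41

Answer: 41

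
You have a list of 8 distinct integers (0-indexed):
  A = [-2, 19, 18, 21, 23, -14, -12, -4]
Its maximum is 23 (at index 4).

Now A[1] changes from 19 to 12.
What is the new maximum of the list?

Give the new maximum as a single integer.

Answer: 23

Derivation:
Old max = 23 (at index 4)
Change: A[1] 19 -> 12
Changed element was NOT the old max.
  New max = max(old_max, new_val) = max(23, 12) = 23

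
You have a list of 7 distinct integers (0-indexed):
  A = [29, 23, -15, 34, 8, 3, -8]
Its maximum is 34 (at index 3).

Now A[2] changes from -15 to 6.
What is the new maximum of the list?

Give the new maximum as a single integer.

Old max = 34 (at index 3)
Change: A[2] -15 -> 6
Changed element was NOT the old max.
  New max = max(old_max, new_val) = max(34, 6) = 34

Answer: 34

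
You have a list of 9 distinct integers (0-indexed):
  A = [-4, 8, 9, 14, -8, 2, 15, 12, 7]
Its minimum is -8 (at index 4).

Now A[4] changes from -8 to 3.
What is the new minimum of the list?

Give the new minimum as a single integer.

Old min = -8 (at index 4)
Change: A[4] -8 -> 3
Changed element WAS the min. Need to check: is 3 still <= all others?
  Min of remaining elements: -4
  New min = min(3, -4) = -4

Answer: -4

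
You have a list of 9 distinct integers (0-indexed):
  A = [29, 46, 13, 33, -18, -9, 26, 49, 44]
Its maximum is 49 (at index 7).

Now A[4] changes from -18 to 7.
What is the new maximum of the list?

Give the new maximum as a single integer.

Answer: 49

Derivation:
Old max = 49 (at index 7)
Change: A[4] -18 -> 7
Changed element was NOT the old max.
  New max = max(old_max, new_val) = max(49, 7) = 49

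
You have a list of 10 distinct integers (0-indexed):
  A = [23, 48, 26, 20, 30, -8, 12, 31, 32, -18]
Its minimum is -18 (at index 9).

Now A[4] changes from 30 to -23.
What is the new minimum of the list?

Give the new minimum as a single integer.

Answer: -23

Derivation:
Old min = -18 (at index 9)
Change: A[4] 30 -> -23
Changed element was NOT the old min.
  New min = min(old_min, new_val) = min(-18, -23) = -23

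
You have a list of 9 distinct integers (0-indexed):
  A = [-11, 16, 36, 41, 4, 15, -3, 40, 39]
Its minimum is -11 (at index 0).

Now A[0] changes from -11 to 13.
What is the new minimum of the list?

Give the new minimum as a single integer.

Old min = -11 (at index 0)
Change: A[0] -11 -> 13
Changed element WAS the min. Need to check: is 13 still <= all others?
  Min of remaining elements: -3
  New min = min(13, -3) = -3

Answer: -3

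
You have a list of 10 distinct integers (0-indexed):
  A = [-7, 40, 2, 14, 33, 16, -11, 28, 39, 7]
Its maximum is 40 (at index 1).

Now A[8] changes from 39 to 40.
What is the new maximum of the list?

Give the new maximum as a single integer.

Answer: 40

Derivation:
Old max = 40 (at index 1)
Change: A[8] 39 -> 40
Changed element was NOT the old max.
  New max = max(old_max, new_val) = max(40, 40) = 40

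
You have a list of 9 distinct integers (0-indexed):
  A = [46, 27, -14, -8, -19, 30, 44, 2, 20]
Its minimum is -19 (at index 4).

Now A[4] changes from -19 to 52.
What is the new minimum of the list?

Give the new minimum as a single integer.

Old min = -19 (at index 4)
Change: A[4] -19 -> 52
Changed element WAS the min. Need to check: is 52 still <= all others?
  Min of remaining elements: -14
  New min = min(52, -14) = -14

Answer: -14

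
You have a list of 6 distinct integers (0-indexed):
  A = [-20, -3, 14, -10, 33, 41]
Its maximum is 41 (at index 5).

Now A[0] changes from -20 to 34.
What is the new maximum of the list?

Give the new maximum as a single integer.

Answer: 41

Derivation:
Old max = 41 (at index 5)
Change: A[0] -20 -> 34
Changed element was NOT the old max.
  New max = max(old_max, new_val) = max(41, 34) = 41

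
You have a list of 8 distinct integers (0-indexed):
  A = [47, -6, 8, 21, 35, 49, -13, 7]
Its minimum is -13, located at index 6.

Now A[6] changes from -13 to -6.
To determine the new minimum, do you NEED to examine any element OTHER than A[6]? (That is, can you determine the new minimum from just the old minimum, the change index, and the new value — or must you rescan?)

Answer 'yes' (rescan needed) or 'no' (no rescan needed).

Answer: yes

Derivation:
Old min = -13 at index 6
Change at index 6: -13 -> -6
Index 6 WAS the min and new value -6 > old min -13. Must rescan other elements to find the new min.
Needs rescan: yes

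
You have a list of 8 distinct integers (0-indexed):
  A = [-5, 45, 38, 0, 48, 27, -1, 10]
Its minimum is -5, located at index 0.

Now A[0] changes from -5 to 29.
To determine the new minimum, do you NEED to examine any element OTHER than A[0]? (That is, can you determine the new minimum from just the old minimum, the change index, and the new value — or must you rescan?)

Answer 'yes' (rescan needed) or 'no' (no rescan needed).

Answer: yes

Derivation:
Old min = -5 at index 0
Change at index 0: -5 -> 29
Index 0 WAS the min and new value 29 > old min -5. Must rescan other elements to find the new min.
Needs rescan: yes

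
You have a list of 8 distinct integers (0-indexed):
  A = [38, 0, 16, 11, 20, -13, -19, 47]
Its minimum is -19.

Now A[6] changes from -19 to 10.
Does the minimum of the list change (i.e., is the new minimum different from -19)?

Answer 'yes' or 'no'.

Old min = -19
Change: A[6] -19 -> 10
Changed element was the min; new min must be rechecked.
New min = -13; changed? yes

Answer: yes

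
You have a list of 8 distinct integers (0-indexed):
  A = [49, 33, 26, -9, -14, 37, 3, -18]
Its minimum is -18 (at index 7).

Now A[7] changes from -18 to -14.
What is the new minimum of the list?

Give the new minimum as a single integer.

Answer: -14

Derivation:
Old min = -18 (at index 7)
Change: A[7] -18 -> -14
Changed element WAS the min. Need to check: is -14 still <= all others?
  Min of remaining elements: -14
  New min = min(-14, -14) = -14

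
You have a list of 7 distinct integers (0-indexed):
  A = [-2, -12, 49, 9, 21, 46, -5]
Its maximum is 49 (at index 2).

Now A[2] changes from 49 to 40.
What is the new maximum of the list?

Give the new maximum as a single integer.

Old max = 49 (at index 2)
Change: A[2] 49 -> 40
Changed element WAS the max -> may need rescan.
  Max of remaining elements: 46
  New max = max(40, 46) = 46

Answer: 46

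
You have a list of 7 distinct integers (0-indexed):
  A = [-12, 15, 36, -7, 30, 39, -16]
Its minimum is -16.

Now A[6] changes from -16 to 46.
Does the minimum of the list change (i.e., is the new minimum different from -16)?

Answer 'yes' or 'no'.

Old min = -16
Change: A[6] -16 -> 46
Changed element was the min; new min must be rechecked.
New min = -12; changed? yes

Answer: yes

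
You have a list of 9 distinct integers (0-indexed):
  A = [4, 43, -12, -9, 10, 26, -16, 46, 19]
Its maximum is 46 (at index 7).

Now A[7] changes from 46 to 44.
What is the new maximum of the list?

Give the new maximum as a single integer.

Answer: 44

Derivation:
Old max = 46 (at index 7)
Change: A[7] 46 -> 44
Changed element WAS the max -> may need rescan.
  Max of remaining elements: 43
  New max = max(44, 43) = 44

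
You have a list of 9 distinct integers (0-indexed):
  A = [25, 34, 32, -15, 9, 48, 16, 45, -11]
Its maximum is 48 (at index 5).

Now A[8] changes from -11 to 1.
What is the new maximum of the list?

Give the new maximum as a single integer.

Old max = 48 (at index 5)
Change: A[8] -11 -> 1
Changed element was NOT the old max.
  New max = max(old_max, new_val) = max(48, 1) = 48

Answer: 48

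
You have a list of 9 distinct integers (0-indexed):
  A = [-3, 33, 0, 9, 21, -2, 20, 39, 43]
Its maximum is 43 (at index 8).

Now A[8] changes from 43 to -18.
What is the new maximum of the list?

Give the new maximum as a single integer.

Answer: 39

Derivation:
Old max = 43 (at index 8)
Change: A[8] 43 -> -18
Changed element WAS the max -> may need rescan.
  Max of remaining elements: 39
  New max = max(-18, 39) = 39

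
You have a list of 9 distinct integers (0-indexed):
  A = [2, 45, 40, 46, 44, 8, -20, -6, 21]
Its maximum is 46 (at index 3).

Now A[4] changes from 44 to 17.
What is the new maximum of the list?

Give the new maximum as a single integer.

Old max = 46 (at index 3)
Change: A[4] 44 -> 17
Changed element was NOT the old max.
  New max = max(old_max, new_val) = max(46, 17) = 46

Answer: 46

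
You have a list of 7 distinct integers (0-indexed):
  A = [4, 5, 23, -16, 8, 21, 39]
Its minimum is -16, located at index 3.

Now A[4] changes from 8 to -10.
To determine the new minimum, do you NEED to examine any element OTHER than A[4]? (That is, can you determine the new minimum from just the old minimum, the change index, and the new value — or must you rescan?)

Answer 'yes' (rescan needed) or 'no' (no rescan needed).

Old min = -16 at index 3
Change at index 4: 8 -> -10
Index 4 was NOT the min. New min = min(-16, -10). No rescan of other elements needed.
Needs rescan: no

Answer: no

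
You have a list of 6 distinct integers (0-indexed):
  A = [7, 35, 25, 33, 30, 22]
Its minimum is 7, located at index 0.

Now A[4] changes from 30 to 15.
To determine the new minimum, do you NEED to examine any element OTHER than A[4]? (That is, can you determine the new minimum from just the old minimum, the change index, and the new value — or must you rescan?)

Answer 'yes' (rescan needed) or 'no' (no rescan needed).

Old min = 7 at index 0
Change at index 4: 30 -> 15
Index 4 was NOT the min. New min = min(7, 15). No rescan of other elements needed.
Needs rescan: no

Answer: no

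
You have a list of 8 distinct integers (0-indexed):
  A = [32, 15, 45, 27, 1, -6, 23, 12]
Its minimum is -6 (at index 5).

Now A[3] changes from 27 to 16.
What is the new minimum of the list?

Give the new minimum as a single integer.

Answer: -6

Derivation:
Old min = -6 (at index 5)
Change: A[3] 27 -> 16
Changed element was NOT the old min.
  New min = min(old_min, new_val) = min(-6, 16) = -6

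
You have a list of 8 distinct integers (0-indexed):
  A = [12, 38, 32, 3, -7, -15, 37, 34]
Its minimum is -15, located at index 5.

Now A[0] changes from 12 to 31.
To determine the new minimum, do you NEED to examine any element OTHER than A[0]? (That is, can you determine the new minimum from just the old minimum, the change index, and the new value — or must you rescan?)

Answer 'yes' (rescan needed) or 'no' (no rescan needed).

Old min = -15 at index 5
Change at index 0: 12 -> 31
Index 0 was NOT the min. New min = min(-15, 31). No rescan of other elements needed.
Needs rescan: no

Answer: no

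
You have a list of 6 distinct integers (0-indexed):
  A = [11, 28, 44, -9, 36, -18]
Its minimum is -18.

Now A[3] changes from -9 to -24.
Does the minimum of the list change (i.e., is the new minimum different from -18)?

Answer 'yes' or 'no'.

Answer: yes

Derivation:
Old min = -18
Change: A[3] -9 -> -24
Changed element was NOT the min; min changes only if -24 < -18.
New min = -24; changed? yes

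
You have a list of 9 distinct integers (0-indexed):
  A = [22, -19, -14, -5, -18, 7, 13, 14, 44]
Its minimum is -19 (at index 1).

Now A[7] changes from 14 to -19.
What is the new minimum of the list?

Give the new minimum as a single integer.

Old min = -19 (at index 1)
Change: A[7] 14 -> -19
Changed element was NOT the old min.
  New min = min(old_min, new_val) = min(-19, -19) = -19

Answer: -19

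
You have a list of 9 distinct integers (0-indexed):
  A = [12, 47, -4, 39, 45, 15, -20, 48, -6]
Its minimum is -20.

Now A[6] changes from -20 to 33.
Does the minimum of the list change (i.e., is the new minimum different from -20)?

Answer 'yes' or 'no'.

Answer: yes

Derivation:
Old min = -20
Change: A[6] -20 -> 33
Changed element was the min; new min must be rechecked.
New min = -6; changed? yes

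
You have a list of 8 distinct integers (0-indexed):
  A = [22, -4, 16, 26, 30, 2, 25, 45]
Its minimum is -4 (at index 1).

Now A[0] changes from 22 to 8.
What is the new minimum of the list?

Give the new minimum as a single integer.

Answer: -4

Derivation:
Old min = -4 (at index 1)
Change: A[0] 22 -> 8
Changed element was NOT the old min.
  New min = min(old_min, new_val) = min(-4, 8) = -4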